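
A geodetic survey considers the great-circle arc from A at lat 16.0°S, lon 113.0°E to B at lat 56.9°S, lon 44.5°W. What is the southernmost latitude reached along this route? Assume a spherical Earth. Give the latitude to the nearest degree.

≈ 78°S

The great circle lies in the plane with unit normal n̂ = (p₁ × p₂)/|p₁ × p₂|.
Here n̂_z ≈ -0.208; the vertex latitude is φ_max = arccos|n̂_z| ≈ 78.0°.
Check via Clairaut: cos φ_max = |cos φ₁| · sin C = cos(16.0°)·sin(167.5°) ≈ 0.208, again giving ≈ 78.0°.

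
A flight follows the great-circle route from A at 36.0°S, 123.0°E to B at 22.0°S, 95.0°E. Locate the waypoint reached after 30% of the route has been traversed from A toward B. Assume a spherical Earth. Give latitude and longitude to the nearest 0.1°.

≈ 32.5°S, 113.8°E

Write both endpoints as unit vectors p₁, p₂ with components (cos φ cos λ, cos φ sin λ, sin φ).
The central angle between the endpoints is δ = arccos(p₁·p₂) ≈ 0.490 rad (28.1°).
Interpolate at f = 0.30 with slerp weights a = sin((1−f)δ)/sin δ ≈ 0.715, b = sin(fδ)/sin δ ≈ 0.311.
p = a·p₁ + b·p₂ ≈ (-0.340, 0.772, -0.537); φ = arcsin(p_z) ≈ -32.45°, λ = atan2(p_y, p_x) ≈ 113.76°.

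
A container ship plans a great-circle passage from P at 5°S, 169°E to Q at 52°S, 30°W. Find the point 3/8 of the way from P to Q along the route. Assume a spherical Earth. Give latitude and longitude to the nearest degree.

Convert each endpoint to a unit vector on the sphere (x = cos φ cos λ, y = cos φ sin λ, z = sin φ).
The central angle between the endpoints is δ = arccos(p₁·p₂) ≈ 2.107 rad (120.7°).
Interpolate at f = 3/8 with slerp weights a = sin((1−f)δ)/sin δ ≈ 1.126, b = sin(fδ)/sin δ ≈ 0.827.
p = a·p₁ + b·p₂ ≈ (-0.661, -0.040, -0.750); φ = arcsin(p_z) ≈ -48.56°, λ = atan2(p_y, p_x) ≈ -176.50°.

≈ 49°S, 176°W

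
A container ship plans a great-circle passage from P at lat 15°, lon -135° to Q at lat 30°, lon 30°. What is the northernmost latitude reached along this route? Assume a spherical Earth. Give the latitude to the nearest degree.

≈ 73°

The great circle lies in the plane with unit normal n̂ = (p₁ × p₂)/|p₁ × p₂|.
Here n̂_z ≈ +0.295; the vertex latitude is φ_max = arccos|n̂_z| ≈ 72.9°.
Check via Clairaut: cos φ_max = |cos φ₁| · sin C = cos(15.0°)·sin(17.8°) ≈ 0.295, again giving ≈ 72.9°.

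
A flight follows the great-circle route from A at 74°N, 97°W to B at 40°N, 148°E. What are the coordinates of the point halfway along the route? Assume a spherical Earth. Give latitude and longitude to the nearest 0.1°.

Write both endpoints as unit vectors p₁, p₂ with components (cos φ cos λ, cos φ sin λ, sin φ).
The central angle between the endpoints is δ = arccos(p₁·p₂) ≈ 1.014 rad (58.1°).
Interpolate at f = 1/2 with slerp weights a = sin((1−f)δ)/sin δ ≈ 0.572, b = sin(fδ)/sin δ ≈ 0.572.
p = a·p₁ + b·p₂ ≈ (-0.391, 0.076, 0.917); φ = arcsin(p_z) ≈ 66.55°, λ = atan2(p_y, p_x) ≈ 169.04°.

≈ 66.5°N, 169.0°E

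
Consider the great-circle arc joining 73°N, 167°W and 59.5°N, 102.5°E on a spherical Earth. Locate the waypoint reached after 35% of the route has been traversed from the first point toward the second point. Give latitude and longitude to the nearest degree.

Convert each endpoint to a unit vector on the sphere (x = cos φ cos λ, y = cos φ sin λ, z = sin φ).
The central angle between the endpoints is δ = arccos(p₁·p₂) ≈ 0.605 rad (34.6°).
Interpolate at f = 0.35 with slerp weights a = sin((1−f)δ)/sin δ ≈ 0.674, b = sin(fδ)/sin δ ≈ 0.370.
p = a·p₁ + b·p₂ ≈ (-0.233, 0.139, 0.963); φ = arcsin(p_z) ≈ 74.29°, λ = atan2(p_y, p_x) ≈ 149.17°.

≈ 74°N, 149°E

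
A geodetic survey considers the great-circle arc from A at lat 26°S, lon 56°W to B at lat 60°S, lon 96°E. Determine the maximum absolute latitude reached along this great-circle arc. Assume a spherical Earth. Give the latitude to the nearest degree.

≈ 78°S

The great circle lies in the plane with unit normal n̂ = (p₁ × p₂)/|p₁ × p₂|.
Here n̂_z ≈ +0.211; the vertex latitude is φ_max = arccos|n̂_z| ≈ 77.8°.
Check via Clairaut: cos φ_max = |cos φ₁| · sin C = cos(26.0°)·sin(166.4°) ≈ 0.211, again giving ≈ 77.8°.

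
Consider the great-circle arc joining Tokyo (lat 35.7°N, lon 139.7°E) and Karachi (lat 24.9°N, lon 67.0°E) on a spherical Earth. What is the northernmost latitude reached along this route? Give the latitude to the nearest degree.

≈ 37°N

The great circle lies in the plane with unit normal n̂ = (p₁ × p₂)/|p₁ × p₂|.
Here n̂_z ≈ -0.794; the vertex latitude is φ_max = arccos|n̂_z| ≈ 37.4°.
Check via Clairaut: cos φ_max = |cos φ₁| · sin C = cos(35.7°)·sin(78.0°) ≈ 0.794, again giving ≈ 37.4°.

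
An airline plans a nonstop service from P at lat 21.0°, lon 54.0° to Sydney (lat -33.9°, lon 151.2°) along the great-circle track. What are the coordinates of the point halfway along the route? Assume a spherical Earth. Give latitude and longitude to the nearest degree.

≈ lat -10°, lon 99°

Convert each endpoint to a unit vector on the sphere (x = cos φ cos λ, y = cos φ sin λ, z = sin φ).
The central angle between the endpoints is δ = arccos(p₁·p₂) ≈ 1.872 rad (107.3°).
Interpolate at f = 1/2 with slerp weights a = sin((1−f)δ)/sin δ ≈ 0.843, b = sin(fδ)/sin δ ≈ 0.843.
p = a·p₁ + b·p₂ ≈ (-0.151, 0.974, -0.168); φ = arcsin(p_z) ≈ -9.68°, λ = atan2(p_y, p_x) ≈ 98.79°.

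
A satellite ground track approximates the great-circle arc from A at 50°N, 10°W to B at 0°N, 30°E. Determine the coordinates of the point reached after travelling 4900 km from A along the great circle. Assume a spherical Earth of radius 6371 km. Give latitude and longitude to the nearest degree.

Convert each endpoint to a unit vector on the sphere (x = cos φ cos λ, y = cos φ sin λ, z = sin φ).
The central angle between the endpoints is δ = arccos(p₁·p₂) ≈ 1.056 rad (60.5°). The total great-circle distance is δ·R ≈ 1.056 × 6371 ≈ 6727 km, so the target fraction is f = 4900/6727 ≈ 0.728.
Interpolate at f ≈ 0.728 with slerp weights a = sin((1−f)δ)/sin δ ≈ 0.325, b = sin(fδ)/sin δ ≈ 0.799.
p = a·p₁ + b·p₂ ≈ (0.898, 0.363, 0.249); φ = arcsin(p_z) ≈ 14.42°, λ = atan2(p_y, p_x) ≈ 22.03°.

≈ 14°N, 22°E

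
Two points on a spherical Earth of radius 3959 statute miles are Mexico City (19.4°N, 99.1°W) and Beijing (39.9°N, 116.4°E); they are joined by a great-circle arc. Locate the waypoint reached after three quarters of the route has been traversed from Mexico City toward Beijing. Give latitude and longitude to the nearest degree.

≈ 59°N, 149°E

Write both endpoints as unit vectors p₁, p₂ with components (cos φ cos λ, cos φ sin λ, sin φ).
The central angle between the endpoints is δ = arccos(p₁·p₂) ≈ 1.956 rad (112.1°).
Interpolate at f = 3/4 with slerp weights a = sin((1−f)δ)/sin δ ≈ 0.507, b = sin(fδ)/sin δ ≈ 1.073.
p = a·p₁ + b·p₂ ≈ (-0.442, 0.265, 0.857); φ = arcsin(p_z) ≈ 58.98°, λ = atan2(p_y, p_x) ≈ 149.01°.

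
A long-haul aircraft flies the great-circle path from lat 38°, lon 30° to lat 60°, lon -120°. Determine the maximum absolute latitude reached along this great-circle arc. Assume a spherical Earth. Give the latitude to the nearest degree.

≈ 78°

The great circle lies in the plane with unit normal n̂ = (p₁ × p₂)/|p₁ × p₂|.
Here n̂_z ≈ -0.201; the vertex latitude is φ_max = arccos|n̂_z| ≈ 78.4°.
Check via Clairaut: cos φ_max = |cos φ₁| · sin C = cos(38.0°)·sin(14.8°) ≈ 0.201, again giving ≈ 78.4°.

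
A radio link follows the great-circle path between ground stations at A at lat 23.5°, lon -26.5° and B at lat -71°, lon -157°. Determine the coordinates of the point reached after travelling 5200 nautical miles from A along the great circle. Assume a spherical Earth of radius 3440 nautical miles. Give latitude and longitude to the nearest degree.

Write both endpoints as unit vectors p₁, p₂ with components (cos φ cos λ, cos φ sin λ, sin φ).
The central angle between the endpoints is δ = arccos(p₁·p₂) ≈ 2.178 rad (124.8°). The total great-circle distance is δ·R ≈ 2.178 × 3440 ≈ 7494 nmi, so the target fraction is f = 5200/7494 ≈ 0.694.
Interpolate at f ≈ 0.694 with slerp weights a = sin((1−f)δ)/sin δ ≈ 0.753, b = sin(fδ)/sin δ ≈ 1.216.
p = a·p₁ + b·p₂ ≈ (0.254, -0.463, -0.849); φ = arcsin(p_z) ≈ -58.13°, λ = atan2(p_y, p_x) ≈ -61.26°.

≈ lat -58°, lon -61°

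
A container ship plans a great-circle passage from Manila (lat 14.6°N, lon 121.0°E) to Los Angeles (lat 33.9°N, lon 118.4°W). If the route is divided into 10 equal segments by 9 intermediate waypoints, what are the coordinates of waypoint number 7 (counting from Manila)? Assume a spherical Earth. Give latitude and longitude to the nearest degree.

From cos δ = sin φ₁ sin φ₂ + cos φ₁ cos φ₂ cos Δλ, the central angle is δ ≈ 1.842 rad (105.6°).
Interpolate at f = 7/10 with slerp weights a = sin((1−f)δ)/sin δ ≈ 0.545, b = sin(fδ)/sin δ ≈ 0.997.
p = a·p₁ + b·p₂ ≈ (-0.665, -0.276, 0.694); φ = arcsin(p_z) ≈ 43.92°, λ = atan2(p_y, p_x) ≈ -157.46°.

≈ lat 44°N, lon 157°W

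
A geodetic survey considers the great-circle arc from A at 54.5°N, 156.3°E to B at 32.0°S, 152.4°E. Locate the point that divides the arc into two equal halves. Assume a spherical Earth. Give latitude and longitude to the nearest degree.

≈ 11°N, 154°E

Convert each endpoint to a unit vector on the sphere (x = cos φ cos λ, y = cos φ sin λ, z = sin φ).
The central angle between the endpoints is δ = arccos(p₁·p₂) ≈ 1.511 rad (86.6°).
Interpolate at f = 1/2 with slerp weights a = sin((1−f)δ)/sin δ ≈ 0.687, b = sin(fδ)/sin δ ≈ 0.687.
p = a·p₁ + b·p₂ ≈ (-0.881, 0.430, 0.195); φ = arcsin(p_z) ≈ 11.26°, λ = atan2(p_y, p_x) ≈ 153.98°.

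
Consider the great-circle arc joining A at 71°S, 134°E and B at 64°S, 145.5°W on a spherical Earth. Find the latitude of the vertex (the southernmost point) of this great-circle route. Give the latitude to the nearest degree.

≈ 73°S

The great circle lies in the plane with unit normal n̂ = (p₁ × p₂)/|p₁ × p₂|.
Here n̂_z ≈ +0.289; the vertex latitude is φ_max = arccos|n̂_z| ≈ 73.2°.
Check via Clairaut: cos φ_max = |cos φ₁| · sin C = cos(71.0°)·sin(117.4°) ≈ 0.289, again giving ≈ 73.2°.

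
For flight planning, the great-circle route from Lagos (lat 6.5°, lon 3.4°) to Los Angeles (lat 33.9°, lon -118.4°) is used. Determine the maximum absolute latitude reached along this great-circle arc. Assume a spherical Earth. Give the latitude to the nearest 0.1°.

The great circle lies in the plane with unit normal n̂ = (p₁ × p₂)/|p₁ × p₂|.
Here n̂_z ≈ -0.755; the vertex latitude is φ_max = arccos|n̂_z| ≈ 41.0°.
Check via Clairaut: cos φ_max = |cos φ₁| · sin C = cos(6.5°)·sin(49.4°) ≈ 0.755, again giving ≈ 41.0°.

≈ 41.0°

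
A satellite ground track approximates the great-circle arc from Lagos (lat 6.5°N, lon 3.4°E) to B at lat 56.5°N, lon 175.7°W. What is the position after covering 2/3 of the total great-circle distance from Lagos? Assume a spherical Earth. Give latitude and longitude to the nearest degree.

Convert each endpoint to a unit vector on the sphere (x = cos φ cos λ, y = cos φ sin λ, z = sin φ).
The central angle between the endpoints is δ = arccos(p₁·p₂) ≈ 2.042 rad (117.0°).
Interpolate at f = 2/3 with slerp weights a = sin((1−f)δ)/sin δ ≈ 0.706, b = sin(fδ)/sin δ ≈ 1.098.
p = a·p₁ + b·p₂ ≈ (0.096, -0.004, 0.995); φ = arcsin(p_z) ≈ 84.47°, λ = atan2(p_y, p_x) ≈ -2.27°.

≈ lat 84°N, lon 2°W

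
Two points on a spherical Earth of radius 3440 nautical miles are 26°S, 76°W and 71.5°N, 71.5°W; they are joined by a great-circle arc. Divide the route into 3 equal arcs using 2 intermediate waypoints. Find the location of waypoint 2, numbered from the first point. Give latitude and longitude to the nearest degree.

≈ 39°N, 74°W

From cos δ = sin φ₁ sin φ₂ + cos φ₁ cos φ₂ cos Δλ, the central angle is δ ≈ 1.703 rad (97.6°).
Interpolate at f = 2/3 with slerp weights a = sin((1−f)δ)/sin δ ≈ 0.542, b = sin(fδ)/sin δ ≈ 0.914.
p = a·p₁ + b·p₂ ≈ (0.210, -0.748, 0.630); φ = arcsin(p_z) ≈ 39.01°, λ = atan2(p_y, p_x) ≈ -74.32°.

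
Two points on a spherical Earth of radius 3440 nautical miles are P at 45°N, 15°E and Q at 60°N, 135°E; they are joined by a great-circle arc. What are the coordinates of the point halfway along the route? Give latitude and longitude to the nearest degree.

The haversine formula gives a central angle δ ≈ 1.120 rad (64.2°) between the endpoints.
Interpolate at f = 1/2 with slerp weights a = sin((1−f)δ)/sin δ ≈ 0.590, b = sin(fδ)/sin δ ≈ 0.590.
p = a·p₁ + b·p₂ ≈ (0.194, 0.317, 0.928); φ = arcsin(p_z) ≈ 68.19°, λ = atan2(p_y, p_x) ≈ 58.45°.

≈ 68°N, 58°E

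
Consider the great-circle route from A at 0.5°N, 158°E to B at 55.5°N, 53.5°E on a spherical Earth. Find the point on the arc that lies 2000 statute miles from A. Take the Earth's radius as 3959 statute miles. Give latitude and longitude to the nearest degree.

≈ 24°N, 141°E

From cos δ = sin φ₁ sin φ₂ + cos φ₁ cos φ₂ cos Δλ, the central angle is δ ≈ 1.706 rad (97.7°). The total great-circle distance is δ·R ≈ 1.706 × 3959 ≈ 6753 mi, so the target fraction is f = 2000/6753 ≈ 0.296.
Interpolate at f ≈ 0.296 with slerp weights a = sin((1−f)δ)/sin δ ≈ 0.941, b = sin(fδ)/sin δ ≈ 0.488.
p = a·p₁ + b·p₂ ≈ (-0.708, 0.575, 0.411); φ = arcsin(p_z) ≈ 24.25°, λ = atan2(p_y, p_x) ≈ 140.92°.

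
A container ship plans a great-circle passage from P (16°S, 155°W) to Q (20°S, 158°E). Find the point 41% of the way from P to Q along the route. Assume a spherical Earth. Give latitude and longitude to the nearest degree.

Convert each endpoint to a unit vector on the sphere (x = cos φ cos λ, y = cos φ sin λ, z = sin φ).
The central angle between the endpoints is δ = arccos(p₁·p₂) ≈ 0.781 rad (44.7°).
Interpolate at f = 0.41 with slerp weights a = sin((1−f)δ)/sin δ ≈ 0.632, b = sin(fδ)/sin δ ≈ 0.447.
p = a·p₁ + b·p₂ ≈ (-0.940, -0.099, -0.327); φ = arcsin(p_z) ≈ -19.09°, λ = atan2(p_y, p_x) ≈ -173.97°.

≈ (19°S, 174°W)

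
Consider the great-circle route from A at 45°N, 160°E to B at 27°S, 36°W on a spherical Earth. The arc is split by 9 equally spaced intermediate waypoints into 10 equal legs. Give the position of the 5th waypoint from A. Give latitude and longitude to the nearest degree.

≈ 41°N, 79°W

Write both endpoints as unit vectors p₁, p₂ with components (cos φ cos λ, cos φ sin λ, sin φ).
The central angle between the endpoints is δ = arccos(p₁·p₂) ≈ 2.756 rad (157.9°).
Interpolate at f = 5/10 with slerp weights a = sin((1−f)δ)/sin δ ≈ 2.611, b = sin(fδ)/sin δ ≈ 2.611.
p = a·p₁ + b·p₂ ≈ (0.147, -0.736, 0.661); φ = arcsin(p_z) ≈ 41.36°, λ = atan2(p_y, p_x) ≈ -78.69°.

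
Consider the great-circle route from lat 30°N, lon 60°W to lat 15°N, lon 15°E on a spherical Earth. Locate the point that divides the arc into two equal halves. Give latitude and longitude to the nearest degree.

≈ lat 28°N, lon 20°W

The haversine formula gives a central angle δ ≈ 1.218 rad (69.8°) between the endpoints.
Interpolate at f = 1/2 with slerp weights a = sin((1−f)δ)/sin δ ≈ 0.610, b = sin(fδ)/sin δ ≈ 0.610.
p = a·p₁ + b·p₂ ≈ (0.833, -0.305, 0.463); φ = arcsin(p_z) ≈ 27.55°, λ = atan2(p_y, p_x) ≈ -20.10°.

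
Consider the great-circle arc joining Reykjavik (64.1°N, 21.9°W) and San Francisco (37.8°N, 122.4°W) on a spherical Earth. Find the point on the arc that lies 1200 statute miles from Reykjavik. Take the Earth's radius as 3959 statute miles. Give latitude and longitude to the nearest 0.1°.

The haversine formula gives a central angle δ ≈ 1.060 rad (60.8°) between the endpoints. The total great-circle distance is δ·R ≈ 1.060 × 3959 ≈ 4198 mi, so the target fraction is f = 1200/4198 ≈ 0.286.
Interpolate at f ≈ 0.286 with slerp weights a = sin((1−f)δ)/sin δ ≈ 0.787, b = sin(fδ)/sin δ ≈ 0.342.
p = a·p₁ + b·p₂ ≈ (0.174, -0.356, 0.918); φ = arcsin(p_z) ≈ 66.62°, λ = atan2(p_y, p_x) ≈ -63.95°.

≈ (66.6°N, 63.9°W)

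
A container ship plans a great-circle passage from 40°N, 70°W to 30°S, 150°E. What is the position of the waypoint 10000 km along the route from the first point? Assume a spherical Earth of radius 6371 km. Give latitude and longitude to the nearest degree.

Convert each endpoint to a unit vector on the sphere (x = cos φ cos λ, y = cos φ sin λ, z = sin φ).
The central angle between the endpoints is δ = arccos(p₁·p₂) ≈ 2.549 rad (146.1°). The total great-circle distance is δ·R ≈ 2.549 × 6371 ≈ 16241 km, so the target fraction is f = 10000/16241 ≈ 0.616.
Interpolate at f ≈ 0.616 with slerp weights a = sin((1−f)δ)/sin δ ≈ 1.487, b = sin(fδ)/sin δ ≈ 1.791.
p = a·p₁ + b·p₂ ≈ (-0.954, -0.295, 0.060); φ = arcsin(p_z) ≈ 3.46°, λ = atan2(p_y, p_x) ≈ -162.82°.

≈ 3°N, 163°W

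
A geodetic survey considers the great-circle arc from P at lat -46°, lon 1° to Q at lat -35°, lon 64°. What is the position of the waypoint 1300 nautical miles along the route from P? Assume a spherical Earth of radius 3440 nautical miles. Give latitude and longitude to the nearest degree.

≈ lat -46°, lon 32°

The haversine formula gives a central angle δ ≈ 0.835 rad (47.9°) between the endpoints. The total great-circle distance is δ·R ≈ 0.835 × 3440 ≈ 2874 nmi, so the target fraction is f = 1300/2874 ≈ 0.452.
Interpolate at f ≈ 0.452 with slerp weights a = sin((1−f)δ)/sin δ ≈ 0.596, b = sin(fδ)/sin δ ≈ 0.498.
p = a·p₁ + b·p₂ ≈ (0.592, 0.374, -0.714); φ = arcsin(p_z) ≈ -45.55°, λ = atan2(p_y, p_x) ≈ 32.24°.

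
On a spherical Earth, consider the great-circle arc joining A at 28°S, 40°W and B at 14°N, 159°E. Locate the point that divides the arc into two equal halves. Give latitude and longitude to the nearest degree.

≈ 36°S, 136°W

The haversine formula gives a central angle δ ≈ 2.748 rad (157.5°) between the endpoints.
Interpolate at f = 1/2 with slerp weights a = sin((1−f)δ)/sin δ ≈ 2.559, b = sin(fδ)/sin δ ≈ 2.559.
p = a·p₁ + b·p₂ ≈ (-0.587, -0.562, -0.582); φ = arcsin(p_z) ≈ -35.61°, λ = atan2(p_y, p_x) ≈ -136.23°.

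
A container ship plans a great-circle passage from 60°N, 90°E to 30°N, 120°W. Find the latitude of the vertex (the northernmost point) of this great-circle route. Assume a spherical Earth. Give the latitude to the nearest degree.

≈ 77°N

The great circle lies in the plane with unit normal n̂ = (p₁ × p₂)/|p₁ × p₂|.
Here n̂_z ≈ +0.217; the vertex latitude is φ_max = arccos|n̂_z| ≈ 77.5°.
Check via Clairaut: cos φ_max = |cos φ₁| · sin C = cos(60.0°)·sin(25.7°) ≈ 0.217, again giving ≈ 77.5°.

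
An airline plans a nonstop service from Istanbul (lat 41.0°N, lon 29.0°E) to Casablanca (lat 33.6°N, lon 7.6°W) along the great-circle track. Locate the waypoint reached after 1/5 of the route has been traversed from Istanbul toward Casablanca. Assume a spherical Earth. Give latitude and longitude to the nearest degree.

Write both endpoints as unit vectors p₁, p₂ with components (cos φ cos λ, cos φ sin λ, sin φ).
The central angle between the endpoints is δ = arccos(p₁·p₂) ≈ 0.520 rad (29.8°).
Interpolate at f = 1/5 with slerp weights a = sin((1−f)δ)/sin δ ≈ 0.813, b = sin(fδ)/sin δ ≈ 0.209.
p = a·p₁ + b·p₂ ≈ (0.709, 0.275, 0.649); φ = arcsin(p_z) ≈ 40.48°, λ = atan2(p_y, p_x) ≈ 21.16°.

≈ lat 40°N, lon 21°E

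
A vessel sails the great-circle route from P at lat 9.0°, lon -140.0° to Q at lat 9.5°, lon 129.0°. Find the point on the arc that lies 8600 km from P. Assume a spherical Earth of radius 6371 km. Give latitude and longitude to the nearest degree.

From cos δ = sin φ₁ sin φ₂ + cos φ₁ cos φ₂ cos Δλ, the central angle is δ ≈ 1.562 rad (89.5°). The total great-circle distance is δ·R ≈ 1.562 × 6371 ≈ 9951 km, so the target fraction is f = 8600/9951 ≈ 0.864.
Interpolate at f ≈ 0.864 with slerp weights a = sin((1−f)δ)/sin δ ≈ 0.211, b = sin(fδ)/sin δ ≈ 0.976.
p = a·p₁ + b·p₂ ≈ (-0.765, 0.614, 0.194); φ = arcsin(p_z) ≈ 11.18°, λ = atan2(p_y, p_x) ≈ 141.24°.

≈ lat 11°, lon 141°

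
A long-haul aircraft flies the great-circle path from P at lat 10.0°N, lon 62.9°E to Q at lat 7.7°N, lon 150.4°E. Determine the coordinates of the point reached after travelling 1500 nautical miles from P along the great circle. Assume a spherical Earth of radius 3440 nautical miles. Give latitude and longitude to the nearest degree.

Write both endpoints as unit vectors p₁, p₂ with components (cos φ cos λ, cos φ sin λ, sin φ).
The central angle between the endpoints is δ = arccos(p₁·p₂) ≈ 1.505 rad (86.2°). The total great-circle distance is δ·R ≈ 1.505 × 3440 ≈ 5177 nmi, so the target fraction is f = 1500/5177 ≈ 0.290.
Interpolate at f ≈ 0.290 with slerp weights a = sin((1−f)δ)/sin δ ≈ 0.879, b = sin(fδ)/sin δ ≈ 0.423.
p = a·p₁ + b·p₂ ≈ (0.029, 0.977, 0.209); φ = arcsin(p_z) ≈ 12.08°, λ = atan2(p_y, p_x) ≈ 88.28°.

≈ lat 12°N, lon 88°E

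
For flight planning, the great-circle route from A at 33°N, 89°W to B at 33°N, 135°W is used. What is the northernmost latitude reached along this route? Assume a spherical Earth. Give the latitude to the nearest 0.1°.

≈ 35.2°N

The great circle lies in the plane with unit normal n̂ = (p₁ × p₂)/|p₁ × p₂|.
Here n̂_z ≈ -0.817; the vertex latitude is φ_max = arccos|n̂_z| ≈ 35.2°.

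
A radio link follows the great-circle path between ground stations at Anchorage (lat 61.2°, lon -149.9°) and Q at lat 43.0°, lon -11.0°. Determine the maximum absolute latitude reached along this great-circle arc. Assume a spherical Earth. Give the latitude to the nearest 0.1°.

≈ 75.8°

The great circle lies in the plane with unit normal n̂ = (p₁ × p₂)/|p₁ × p₂|.
Here n̂_z ≈ +0.246; the vertex latitude is φ_max = arccos|n̂_z| ≈ 75.8°.
Check via Clairaut: cos φ_max = |cos φ₁| · sin C = cos(61.2°)·sin(30.6°) ≈ 0.246, again giving ≈ 75.8°.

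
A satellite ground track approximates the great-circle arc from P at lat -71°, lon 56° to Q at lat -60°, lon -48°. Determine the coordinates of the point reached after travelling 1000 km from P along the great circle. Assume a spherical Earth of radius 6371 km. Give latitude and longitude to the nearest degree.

Write both endpoints as unit vectors p₁, p₂ with components (cos φ cos λ, cos φ sin λ, sin φ).
The central angle between the endpoints is δ = arccos(p₁·p₂) ≈ 0.677 rad (38.8°). The total great-circle distance is δ·R ≈ 0.677 × 6371 ≈ 4313 km, so the target fraction is f = 1000/4313 ≈ 0.232.
Interpolate at f ≈ 0.232 with slerp weights a = sin((1−f)δ)/sin δ ≈ 0.793, b = sin(fδ)/sin δ ≈ 0.250.
p = a·p₁ + b·p₂ ≈ (0.228, 0.121, -0.966); φ = arcsin(p_z) ≈ -75.04°, λ = atan2(p_y, p_x) ≈ 28.04°.

≈ lat -75°, lon 28°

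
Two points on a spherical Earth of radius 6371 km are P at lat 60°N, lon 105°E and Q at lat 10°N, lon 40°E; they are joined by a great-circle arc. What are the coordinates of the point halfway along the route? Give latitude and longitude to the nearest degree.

The haversine formula gives a central angle δ ≈ 1.204 rad (69.0°) between the endpoints.
Interpolate at f = 1/2 with slerp weights a = sin((1−f)δ)/sin δ ≈ 0.607, b = sin(fδ)/sin δ ≈ 0.607.
p = a·p₁ + b·p₂ ≈ (0.379, 0.677, 0.631); φ = arcsin(p_z) ≈ 39.11°, λ = atan2(p_y, p_x) ≈ 60.75°.

≈ lat 39°N, lon 61°E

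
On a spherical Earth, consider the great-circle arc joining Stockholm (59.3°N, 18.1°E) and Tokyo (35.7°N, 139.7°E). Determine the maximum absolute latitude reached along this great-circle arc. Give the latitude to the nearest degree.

≈ 68°N

The great circle lies in the plane with unit normal n̂ = (p₁ × p₂)/|p₁ × p₂|.
Here n̂_z ≈ +0.368; the vertex latitude is φ_max = arccos|n̂_z| ≈ 68.4°.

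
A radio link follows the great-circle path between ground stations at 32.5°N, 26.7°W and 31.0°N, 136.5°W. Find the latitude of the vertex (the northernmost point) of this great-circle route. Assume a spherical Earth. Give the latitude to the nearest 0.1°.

The great circle lies in the plane with unit normal n̂ = (p₁ × p₂)/|p₁ × p₂|.
Here n̂_z ≈ -0.681; the vertex latitude is φ_max = arccos|n̂_z| ≈ 47.1°.
Check via Clairaut: cos φ_max = |cos φ₁| · sin C = cos(32.5°)·sin(53.8°) ≈ 0.681, again giving ≈ 47.1°.

≈ 47.1°N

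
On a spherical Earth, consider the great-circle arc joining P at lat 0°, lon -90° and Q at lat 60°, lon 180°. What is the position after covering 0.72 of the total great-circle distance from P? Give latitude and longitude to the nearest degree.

Convert each endpoint to a unit vector on the sphere (x = cos φ cos λ, y = cos φ sin λ, z = sin φ).
The central angle between the endpoints is δ = arccos(p₁·p₂) ≈ 1.571 rad (90.0°).
Interpolate at f = 0.72 with slerp weights a = sin((1−f)δ)/sin δ ≈ 0.426, b = sin(fδ)/sin δ ≈ 0.905.
p = a·p₁ + b·p₂ ≈ (-0.452, -0.426, 0.784); φ = arcsin(p_z) ≈ 51.59°, λ = atan2(p_y, p_x) ≈ -136.74°.

≈ lat 52°, lon -137°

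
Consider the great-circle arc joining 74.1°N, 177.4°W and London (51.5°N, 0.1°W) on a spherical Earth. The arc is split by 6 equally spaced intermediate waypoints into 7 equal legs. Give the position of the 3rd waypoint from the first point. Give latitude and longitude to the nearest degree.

≈ 83°N, 4°W

From cos δ = sin φ₁ sin φ₂ + cos φ₁ cos φ₂ cos Δλ, the central angle is δ ≈ 0.949 rad (54.4°).
Interpolate at f = 3/7 with slerp weights a = sin((1−f)δ)/sin δ ≈ 0.635, b = sin(fδ)/sin δ ≈ 0.487.
p = a·p₁ + b·p₂ ≈ (0.129, -0.008, 0.992); φ = arcsin(p_z) ≈ 82.56°, λ = atan2(p_y, p_x) ≈ -3.73°.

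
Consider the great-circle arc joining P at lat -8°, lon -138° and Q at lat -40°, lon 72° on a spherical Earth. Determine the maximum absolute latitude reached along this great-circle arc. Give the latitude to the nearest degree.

The great circle lies in the plane with unit normal n̂ = (p₁ × p₂)/|p₁ × p₂|.
Here n̂_z ≈ -0.461; the vertex latitude is φ_max = arccos|n̂_z| ≈ 62.6°.
Check via Clairaut: cos φ_max = |cos φ₁| · sin C = cos(8.0°)·sin(152.3°) ≈ 0.461, again giving ≈ 62.6°.

≈ -63°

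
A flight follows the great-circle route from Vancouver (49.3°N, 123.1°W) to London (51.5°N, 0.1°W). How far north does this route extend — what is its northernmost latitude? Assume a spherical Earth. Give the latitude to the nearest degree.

The great circle lies in the plane with unit normal n̂ = (p₁ × p₂)/|p₁ × p₂|.
Here n̂_z ≈ +0.367; the vertex latitude is φ_max = arccos|n̂_z| ≈ 68.5°.

≈ 68°N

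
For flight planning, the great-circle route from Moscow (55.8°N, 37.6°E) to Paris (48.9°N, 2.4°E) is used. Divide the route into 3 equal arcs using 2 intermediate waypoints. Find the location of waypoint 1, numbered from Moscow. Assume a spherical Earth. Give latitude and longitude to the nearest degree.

≈ (55°N, 25°E)

The haversine formula gives a central angle δ ≈ 0.389 rad (22.3°) between the endpoints.
Interpolate at f = 1/3 with slerp weights a = sin((1−f)δ)/sin δ ≈ 0.676, b = sin(fδ)/sin δ ≈ 0.341.
p = a·p₁ + b·p₂ ≈ (0.525, 0.241, 0.816); φ = arcsin(p_z) ≈ 54.70°, λ = atan2(p_y, p_x) ≈ 24.68°.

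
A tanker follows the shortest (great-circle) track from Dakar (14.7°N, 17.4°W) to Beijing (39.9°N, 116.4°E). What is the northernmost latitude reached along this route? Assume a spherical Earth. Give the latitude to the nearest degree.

The great circle lies in the plane with unit normal n̂ = (p₁ × p₂)/|p₁ × p₂|.
Here n̂_z ≈ +0.572; the vertex latitude is φ_max = arccos|n̂_z| ≈ 55.1°.
Check via Clairaut: cos φ_max = |cos φ₁| · sin C = cos(14.7°)·sin(36.2°) ≈ 0.572, again giving ≈ 55.1°.

≈ 55°N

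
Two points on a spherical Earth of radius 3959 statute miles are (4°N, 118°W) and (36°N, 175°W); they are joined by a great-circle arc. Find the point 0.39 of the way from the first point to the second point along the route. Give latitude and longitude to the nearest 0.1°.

From cos δ = sin φ₁ sin φ₂ + cos φ₁ cos φ₂ cos Δλ, the central angle is δ ≈ 1.070 rad (61.3°).
Interpolate at f = 0.39 with slerp weights a = sin((1−f)δ)/sin δ ≈ 0.692, b = sin(fδ)/sin δ ≈ 0.462.
p = a·p₁ + b·p₂ ≈ (-0.697, -0.642, 0.320); φ = arcsin(p_z) ≈ 18.65°, λ = atan2(p_y, p_x) ≈ -137.32°.

≈ (18.7°N, 137.3°W)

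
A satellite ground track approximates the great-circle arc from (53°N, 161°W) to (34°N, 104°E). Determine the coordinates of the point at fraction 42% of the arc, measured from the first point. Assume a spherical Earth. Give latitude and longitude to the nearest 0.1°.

≈ (55.8°N, 150.4°E)

The haversine formula gives a central angle δ ≈ 1.156 rad (66.2°) between the endpoints.
Interpolate at f = 0.42 with slerp weights a = sin((1−f)δ)/sin δ ≈ 0.679, b = sin(fδ)/sin δ ≈ 0.510.
p = a·p₁ + b·p₂ ≈ (-0.489, 0.277, 0.827); φ = arcsin(p_z) ≈ 55.83°, λ = atan2(p_y, p_x) ≈ 150.44°.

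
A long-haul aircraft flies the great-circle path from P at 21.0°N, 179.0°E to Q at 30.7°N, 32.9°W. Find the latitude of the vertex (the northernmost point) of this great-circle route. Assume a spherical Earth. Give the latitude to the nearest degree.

≈ 61°N

The great circle lies in the plane with unit normal n̂ = (p₁ × p₂)/|p₁ × p₂|.
Here n̂_z ≈ +0.489; the vertex latitude is φ_max = arccos|n̂_z| ≈ 60.7°.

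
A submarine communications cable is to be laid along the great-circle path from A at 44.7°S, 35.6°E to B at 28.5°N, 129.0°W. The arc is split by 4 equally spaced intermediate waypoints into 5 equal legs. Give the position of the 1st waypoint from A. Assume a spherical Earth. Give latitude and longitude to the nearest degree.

≈ 61°S, 12°W

The haversine formula gives a central angle δ ≈ 2.787 rad (159.7°) between the endpoints.
Interpolate at f = 1/5 with slerp weights a = sin((1−f)δ)/sin δ ≈ 2.278, b = sin(fδ)/sin δ ≈ 1.525.
p = a·p₁ + b·p₂ ≈ (0.474, -0.098, -0.875); φ = arcsin(p_z) ≈ -61.07°, λ = atan2(p_y, p_x) ≈ -11.74°.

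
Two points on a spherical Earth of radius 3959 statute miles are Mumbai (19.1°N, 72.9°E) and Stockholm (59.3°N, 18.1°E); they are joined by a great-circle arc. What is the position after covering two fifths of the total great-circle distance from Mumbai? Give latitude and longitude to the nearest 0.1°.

Convert each endpoint to a unit vector on the sphere (x = cos φ cos λ, y = cos φ sin λ, z = sin φ).
The central angle between the endpoints is δ = arccos(p₁·p₂) ≈ 0.977 rad (56.0°).
Interpolate at f = 2/5 with slerp weights a = sin((1−f)δ)/sin δ ≈ 0.667, b = sin(fδ)/sin δ ≈ 0.460.
p = a·p₁ + b·p₂ ≈ (0.408, 0.676, 0.614); φ = arcsin(p_z) ≈ 37.85°, λ = atan2(p_y, p_x) ≈ 58.85°.

≈ (37.9°N, 58.8°E)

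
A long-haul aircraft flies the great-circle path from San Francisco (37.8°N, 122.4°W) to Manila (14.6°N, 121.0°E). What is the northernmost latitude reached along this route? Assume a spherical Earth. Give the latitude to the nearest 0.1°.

≈ 45.9°N

The great circle lies in the plane with unit normal n̂ = (p₁ × p₂)/|p₁ × p₂|.
Here n̂_z ≈ -0.696; the vertex latitude is φ_max = arccos|n̂_z| ≈ 45.9°.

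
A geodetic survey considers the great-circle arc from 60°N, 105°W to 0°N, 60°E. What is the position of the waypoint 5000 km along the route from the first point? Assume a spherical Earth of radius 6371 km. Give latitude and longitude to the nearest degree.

Write both endpoints as unit vectors p₁, p₂ with components (cos φ cos λ, cos φ sin λ, sin φ).
The central angle between the endpoints is δ = arccos(p₁·p₂) ≈ 2.075 rad (118.9°). The total great-circle distance is δ·R ≈ 2.075 × 6371 ≈ 13219 km, so the target fraction is f = 5000/13219 ≈ 0.378.
Interpolate at f ≈ 0.378 with slerp weights a = sin((1−f)δ)/sin δ ≈ 1.097, b = sin(fδ)/sin δ ≈ 0.807.
p = a·p₁ + b·p₂ ≈ (0.262, 0.169, 0.950); φ = arcsin(p_z) ≈ 71.86°, λ = atan2(p_y, p_x) ≈ 32.87°.

≈ 72°N, 33°E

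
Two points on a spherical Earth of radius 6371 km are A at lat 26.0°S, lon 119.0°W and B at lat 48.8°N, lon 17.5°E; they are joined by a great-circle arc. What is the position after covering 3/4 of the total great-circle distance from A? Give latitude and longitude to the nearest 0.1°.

≈ lat 47.2°N, lon 35.6°W

Write both endpoints as unit vectors p₁, p₂ with components (cos φ cos λ, cos φ sin λ, sin φ).
The central angle between the endpoints is δ = arccos(p₁·p₂) ≈ 2.433 rad (139.4°).
Interpolate at f = 3/4 with slerp weights a = sin((1−f)δ)/sin δ ≈ 0.878, b = sin(fδ)/sin δ ≈ 1.487.
p = a·p₁ + b·p₂ ≈ (0.552, -0.396, 0.734); φ = arcsin(p_z) ≈ 47.24°, λ = atan2(p_y, p_x) ≈ -35.64°.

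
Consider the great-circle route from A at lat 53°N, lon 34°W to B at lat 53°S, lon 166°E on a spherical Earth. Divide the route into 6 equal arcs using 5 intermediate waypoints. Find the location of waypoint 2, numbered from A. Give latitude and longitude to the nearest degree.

≈ lat 22°N, lon 96°W

Convert each endpoint to a unit vector on the sphere (x = cos φ cos λ, y = cos φ sin λ, z = sin φ).
The central angle between the endpoints is δ = arccos(p₁·p₂) ≈ 2.932 rad (168.0°).
Interpolate at f = 2/6 with slerp weights a = sin((1−f)δ)/sin δ ≈ 4.460, b = sin(fδ)/sin δ ≈ 3.988.
p = a·p₁ + b·p₂ ≈ (-0.104, -0.920, 0.377); φ = arcsin(p_z) ≈ 22.15°, λ = atan2(p_y, p_x) ≈ -96.42°.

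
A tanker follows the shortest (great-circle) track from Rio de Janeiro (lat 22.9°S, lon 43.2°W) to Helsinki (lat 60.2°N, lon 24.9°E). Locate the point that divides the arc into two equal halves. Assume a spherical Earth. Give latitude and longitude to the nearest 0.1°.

Convert each endpoint to a unit vector on the sphere (x = cos φ cos λ, y = cos φ sin λ, z = sin φ).
The central angle between the endpoints is δ = arccos(p₁·p₂) ≈ 1.738 rad (99.6°).
Interpolate at f = 1/2 with slerp weights a = sin((1−f)δ)/sin δ ≈ 0.775, b = sin(fδ)/sin δ ≈ 0.775.
p = a·p₁ + b·p₂ ≈ (0.869, -0.326, 0.371); φ = arcsin(p_z) ≈ 21.77°, λ = atan2(p_y, p_x) ≈ -20.58°.

≈ lat 21.8°N, lon 20.6°W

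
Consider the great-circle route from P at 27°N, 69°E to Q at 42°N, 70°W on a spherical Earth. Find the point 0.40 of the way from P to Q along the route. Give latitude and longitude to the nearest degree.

≈ 58°N, 32°E

From cos δ = sin φ₁ sin φ₂ + cos φ₁ cos φ₂ cos Δλ, the central angle is δ ≈ 1.768 rad (101.3°).
Interpolate at f = 0.40 with slerp weights a = sin((1−f)δ)/sin δ ≈ 0.890, b = sin(fδ)/sin δ ≈ 0.663.
p = a·p₁ + b·p₂ ≈ (0.453, 0.278, 0.847); φ = arcsin(p_z) ≈ 57.93°, λ = atan2(p_y, p_x) ≈ 31.53°.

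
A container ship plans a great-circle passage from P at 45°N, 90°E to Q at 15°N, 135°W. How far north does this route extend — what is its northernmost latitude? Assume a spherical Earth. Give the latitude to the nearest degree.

≈ 60°N

The great circle lies in the plane with unit normal n̂ = (p₁ × p₂)/|p₁ × p₂|.
Here n̂_z ≈ +0.506; the vertex latitude is φ_max = arccos|n̂_z| ≈ 59.6°.
Check via Clairaut: cos φ_max = |cos φ₁| · sin C = cos(45.0°)·sin(45.7°) ≈ 0.506, again giving ≈ 59.6°.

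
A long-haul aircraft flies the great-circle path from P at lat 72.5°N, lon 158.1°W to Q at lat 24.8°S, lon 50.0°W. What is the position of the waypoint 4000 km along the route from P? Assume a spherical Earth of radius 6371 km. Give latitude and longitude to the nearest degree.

≈ lat 53°N, lon 83°W

From cos δ = sin φ₁ sin φ₂ + cos φ₁ cos φ₂ cos Δλ, the central angle is δ ≈ 2.077 rad (119.0°). The total great-circle distance is δ·R ≈ 2.077 × 6371 ≈ 13232 km, so the target fraction is f = 4000/13232 ≈ 0.302.
Interpolate at f ≈ 0.302 with slerp weights a = sin((1−f)δ)/sin δ ≈ 1.135, b = sin(fδ)/sin δ ≈ 0.672.
p = a·p₁ + b·p₂ ≈ (0.075, -0.594, 0.801); φ = arcsin(p_z) ≈ 53.20°, λ = atan2(p_y, p_x) ≈ -82.78°.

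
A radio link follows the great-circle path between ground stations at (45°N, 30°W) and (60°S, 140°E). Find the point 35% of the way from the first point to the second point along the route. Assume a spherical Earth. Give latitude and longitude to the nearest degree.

≈ (11°S, 14°W)

The haversine formula gives a central angle δ ≈ 2.860 rad (163.9°) between the endpoints.
Interpolate at f = 0.35 with slerp weights a = sin((1−f)δ)/sin δ ≈ 3.448, b = sin(fδ)/sin δ ≈ 3.028.
p = a·p₁ + b·p₂ ≈ (0.952, -0.246, -0.184); φ = arcsin(p_z) ≈ -10.61°, λ = atan2(p_y, p_x) ≈ -14.49°.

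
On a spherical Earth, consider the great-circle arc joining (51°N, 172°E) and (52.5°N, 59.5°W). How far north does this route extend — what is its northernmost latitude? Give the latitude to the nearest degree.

≈ 71°N

The great circle lies in the plane with unit normal n̂ = (p₁ × p₂)/|p₁ × p₂|.
Here n̂_z ≈ +0.324; the vertex latitude is φ_max = arccos|n̂_z| ≈ 71.1°.
Check via Clairaut: cos φ_max = |cos φ₁| · sin C = cos(51.0°)·sin(31.0°) ≈ 0.324, again giving ≈ 71.1°.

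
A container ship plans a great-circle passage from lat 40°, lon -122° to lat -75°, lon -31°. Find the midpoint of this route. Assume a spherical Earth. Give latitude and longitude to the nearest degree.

Write both endpoints as unit vectors p₁, p₂ with components (cos φ cos λ, cos φ sin λ, sin φ).
The central angle between the endpoints is δ = arccos(p₁·p₂) ≈ 2.245 rad (128.6°).
Interpolate at f = 1/2 with slerp weights a = sin((1−f)δ)/sin δ ≈ 1.154, b = sin(fδ)/sin δ ≈ 1.154.
p = a·p₁ + b·p₂ ≈ (-0.212, -0.903, -0.373); φ = arcsin(p_z) ≈ -21.89°, λ = atan2(p_y, p_x) ≈ -103.23°.

≈ lat -22°, lon -103°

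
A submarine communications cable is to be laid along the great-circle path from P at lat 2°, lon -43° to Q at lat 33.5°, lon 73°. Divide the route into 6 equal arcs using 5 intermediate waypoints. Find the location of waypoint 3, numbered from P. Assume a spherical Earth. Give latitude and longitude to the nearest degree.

≈ lat 31°, lon 7°

Convert each endpoint to a unit vector on the sphere (x = cos φ cos λ, y = cos φ sin λ, z = sin φ).
The central angle between the endpoints is δ = arccos(p₁·p₂) ≈ 1.924 rad (110.2°).
Interpolate at f = 3/6 with slerp weights a = sin((1−f)δ)/sin δ ≈ 0.874, b = sin(fδ)/sin δ ≈ 0.874.
p = a·p₁ + b·p₂ ≈ (0.852, 0.101, 0.513); φ = arcsin(p_z) ≈ 30.87°, λ = atan2(p_y, p_x) ≈ 6.78°.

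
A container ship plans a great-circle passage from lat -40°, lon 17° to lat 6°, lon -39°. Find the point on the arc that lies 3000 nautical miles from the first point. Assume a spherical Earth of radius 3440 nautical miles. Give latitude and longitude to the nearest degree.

≈ lat -8°, lon -26°

Write both endpoints as unit vectors p₁, p₂ with components (cos φ cos λ, cos φ sin λ, sin φ).
The central angle between the endpoints is δ = arccos(p₁·p₂) ≈ 1.204 rad (69.0°). The total great-circle distance is δ·R ≈ 1.204 × 3440 ≈ 4141 nmi, so the target fraction is f = 3000/4141 ≈ 0.724.
Interpolate at f ≈ 0.724 with slerp weights a = sin((1−f)δ)/sin δ ≈ 0.349, b = sin(fδ)/sin δ ≈ 0.820.
p = a·p₁ + b·p₂ ≈ (0.890, -0.435, -0.139); φ = arcsin(p_z) ≈ -7.96°, λ = atan2(p_y, p_x) ≈ -26.07°.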